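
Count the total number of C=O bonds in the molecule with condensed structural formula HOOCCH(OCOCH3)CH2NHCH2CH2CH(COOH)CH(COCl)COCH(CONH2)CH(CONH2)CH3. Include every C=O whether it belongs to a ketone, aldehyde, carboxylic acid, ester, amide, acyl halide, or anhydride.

7

HOOC: carboxylic acid, 1 C=O (running total 1).
CH(OCOCH3): ester, 1 C=O (running total 2).
CH(COOH): carboxylic acid, 1 C=O (running total 3).
CH(COCl): acyl halide, 1 C=O (running total 4).
CO: ketone, 1 C=O (running total 5).
CH(CONH2): amide, 1 C=O (running total 6).
CH(CONH2): amide, 1 C=O (running total 7).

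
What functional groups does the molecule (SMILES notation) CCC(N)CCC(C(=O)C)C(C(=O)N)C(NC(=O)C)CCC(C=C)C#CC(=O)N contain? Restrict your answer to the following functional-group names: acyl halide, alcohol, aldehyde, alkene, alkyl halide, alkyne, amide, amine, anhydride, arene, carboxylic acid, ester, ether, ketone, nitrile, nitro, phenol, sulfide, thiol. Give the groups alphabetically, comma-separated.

alkene, alkyne, amide, amine, ketone

Working along the chain:
  CH(NH2): –NH2 on an sp³ carbon with no adjacent C=O → amine.
  CH(COCH3): pendant –COCH3: carbonyl C bonded to two carbons → ketone.
  CH(CONH2): pendant –CONH2: carbonyl C bonded to C and N → amide.
  CH(NHCOCH3): pendant –NHC(=O)CH3: N bonded to a carbonyl → amide (not amine).
  CH(CH=CH2): pendant –CH=CH2: C=C double bond → alkene.
  C≡C: C≡C triple bond → alkyne.
  CONH2: –C(=O)NH2: carbonyl C bonded to C and to N → amide (the N is not a separate amine).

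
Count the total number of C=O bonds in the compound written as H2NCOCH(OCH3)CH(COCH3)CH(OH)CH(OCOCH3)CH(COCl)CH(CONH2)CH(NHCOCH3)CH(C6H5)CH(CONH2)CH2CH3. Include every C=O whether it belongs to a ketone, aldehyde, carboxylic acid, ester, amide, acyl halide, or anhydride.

7

H2NCO: amide, 1 C=O (running total 1).
CH(COCH3): ketone, 1 C=O (running total 2).
CH(OCOCH3): ester, 1 C=O (running total 3).
CH(COCl): acyl halide, 1 C=O (running total 4).
CH(CONH2): amide, 1 C=O (running total 5).
CH(NHCOCH3): amide, 1 C=O (running total 6).
CH(CONH2): amide, 1 C=O (running total 7).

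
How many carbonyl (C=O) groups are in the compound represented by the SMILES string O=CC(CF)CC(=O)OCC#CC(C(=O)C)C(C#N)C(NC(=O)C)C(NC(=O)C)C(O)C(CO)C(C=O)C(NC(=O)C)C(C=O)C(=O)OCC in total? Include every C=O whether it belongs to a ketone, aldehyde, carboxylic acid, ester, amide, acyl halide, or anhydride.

OHC: aldehyde, 1 C=O (running total 1).
CH2COOCH2: ester, 1 C=O (running total 2).
CH(COCH3): ketone, 1 C=O (running total 3).
CH(NHCOCH3): amide, 1 C=O (running total 4).
CH(NHCOCH3): amide, 1 C=O (running total 5).
CH(CHO): aldehyde, 1 C=O (running total 6).
CH(NHCOCH3): amide, 1 C=O (running total 7).
CH(CHO): aldehyde, 1 C=O (running total 8).
COOCH2CH3: ester, 1 C=O (running total 9).

9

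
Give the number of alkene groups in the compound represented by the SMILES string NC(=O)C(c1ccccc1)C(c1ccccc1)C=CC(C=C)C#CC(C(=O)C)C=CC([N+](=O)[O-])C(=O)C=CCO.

4

Taking each segment in turn:
  H2NCO: –C(=O)NH2: carbonyl C bonded to C and to N → amide (the N is not a separate amine).
  CH(C6H5): pendant –C6H5: benzene ring → arene.
  CH(C6H5): pendant –C6H5: benzene ring → arene.
  CH=CH: C=C double bond → alkene.
  CH(CH=CH2): pendant –CH=CH2: C=C double bond → alkene.
  C≡C: C≡C triple bond → alkyne.
  CH(COCH3): pendant –COCH3: carbonyl C bonded to two carbons → ketone.
  CH=CH: C=C double bond → alkene.
  CH(NO2): –NO2 on an sp³ carbon → nitro (the N=O is not a carbonyl).
  CO: –C(=O)– with carbon on both sides → ketone.
  CH=CH: C=C double bond → alkene.
  CH2OH: –OH on an sp³ carbon → alcohol.
Alkene appears at: CH=CH, CH(CH=CH2), CH=CH, CH=CH → 4.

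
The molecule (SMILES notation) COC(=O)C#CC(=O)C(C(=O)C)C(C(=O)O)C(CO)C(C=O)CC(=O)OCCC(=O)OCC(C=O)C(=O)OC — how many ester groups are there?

Working along the chain:
  CH3OOC: CH3O–C(=O)–: carbonyl C bonded to C and to –OCH3 → ester (not ketone + ether).
  C≡C: C≡C triple bond → alkyne.
  CO: –C(=O)– with carbon on both sides → ketone.
  CH(COCH3): pendant –COCH3: carbonyl C bonded to two carbons → ketone.
  CH(COOH): pendant –COOH: carbonyl C bonded to C and –OH → carboxylic acid.
  CH(CH2OH): pendant –CH2OH on an sp³ backbone C → alcohol.
  CH(CHO): pendant –CHO: carbonyl C bonded to C and H → aldehyde.
  CH2COOCH2: –C(=O)–O–C with C on the carbonyl side → ester.
  CH2COOCH2: –C(=O)–O–C with C on the carbonyl side → ester.
  CH(CHO): pendant –CHO: carbonyl C bonded to C and H → aldehyde.
  COOCH3: –C(=O)OCH3: carbonyl C bonded to C and to –OCH3 → ester (not ketone + ether).
Ester appears at: CH3OOC, CH2COOCH2, CH2COOCH2, COOCH3 → 4.

4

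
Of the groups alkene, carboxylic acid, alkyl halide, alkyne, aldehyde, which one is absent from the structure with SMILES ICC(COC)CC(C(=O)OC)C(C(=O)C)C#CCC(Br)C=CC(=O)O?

aldehyde

alkyl halide: present (ICH2 — halogen on an sp³ carbon → alkyl halide).
alkene: present (CH=CH — C=C double bond → alkene).
alkyne: present (C≡C — C≡C triple bond → alkyne).
carboxylic acid: present (COOH — –COOH: carbonyl C bonded to –OH and C → carboxylic acid (the –OH is not a separate alcohol)).
aldehyde: absent. In CH(COCH3), the carbonyl carbon is bonded to two carbons, so it is a ketone, not an aldehyde. In COOH, the carbonyl carbon bears –OH, not –H, so it is a carboxylic acid.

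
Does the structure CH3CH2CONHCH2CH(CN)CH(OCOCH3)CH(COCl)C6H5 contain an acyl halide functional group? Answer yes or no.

yes

–C(=O)–N– linkage → amide (the N is not an amine).
pendant –C≡N: nitrile.
pendant –OC(=O)CH3: an acyloxy group → ester.
pendant –C(=O)X: carbonyl C bonded to C and halogen → acyl halide.
–C6H5 phenyl ring → arene.
The CH(COCl) segment supplies the acyl halide: pendant –C(=O)X: carbonyl C bonded to C and halogen → acyl halide.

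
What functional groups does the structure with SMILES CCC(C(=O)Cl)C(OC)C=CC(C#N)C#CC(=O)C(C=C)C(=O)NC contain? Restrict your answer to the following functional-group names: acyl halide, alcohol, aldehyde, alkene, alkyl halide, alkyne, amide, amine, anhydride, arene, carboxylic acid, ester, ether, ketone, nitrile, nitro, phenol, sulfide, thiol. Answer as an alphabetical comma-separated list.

Reading the structure from left to right:
  CH(COCl): pendant –C(=O)X: carbonyl C bonded to C and halogen → acyl halide.
  CH(OCH3): pendant –OCH3: C–O–C with sp³ C, no adjacent C=O → ether.
  CH=CH: C=C double bond → alkene.
  CH(CN): pendant –C≡N: nitrile.
  C≡C: C≡C triple bond → alkyne.
  CO: –C(=O)– with carbon on both sides → ketone.
  CH(CH=CH2): pendant –CH=CH2: C=C double bond → alkene.
  CONHCH3: –C(=O)NHCH3: carbonyl C bonded to C and to N → amide (the N is not an amine).

acyl halide, alkene, alkyne, amide, ether, ketone, nitrile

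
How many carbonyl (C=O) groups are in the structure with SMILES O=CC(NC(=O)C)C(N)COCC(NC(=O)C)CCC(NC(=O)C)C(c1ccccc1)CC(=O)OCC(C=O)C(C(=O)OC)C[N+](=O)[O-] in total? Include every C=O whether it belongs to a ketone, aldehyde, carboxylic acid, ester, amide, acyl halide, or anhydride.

OHC: aldehyde, 1 C=O (running total 1).
CH(NHCOCH3): amide, 1 C=O (running total 2).
CH(NHCOCH3): amide, 1 C=O (running total 3).
CH(NHCOCH3): amide, 1 C=O (running total 4).
CH2COOCH2: ester, 1 C=O (running total 5).
CH(CHO): aldehyde, 1 C=O (running total 6).
CH(COOCH3): ester, 1 C=O (running total 7).

7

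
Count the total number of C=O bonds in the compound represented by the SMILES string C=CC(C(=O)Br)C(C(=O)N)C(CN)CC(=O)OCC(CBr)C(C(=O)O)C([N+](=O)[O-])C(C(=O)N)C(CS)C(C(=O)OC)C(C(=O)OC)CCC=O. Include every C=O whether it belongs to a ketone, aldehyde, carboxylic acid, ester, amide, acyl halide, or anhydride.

8

CH(COBr): acyl halide, 1 C=O (running total 1).
CH(CONH2): amide, 1 C=O (running total 2).
CH2COOCH2: ester, 1 C=O (running total 3).
CH(COOH): carboxylic acid, 1 C=O (running total 4).
CH(CONH2): amide, 1 C=O (running total 5).
CH(COOCH3): ester, 1 C=O (running total 6).
CH(COOCH3): ester, 1 C=O (running total 7).
CHO: aldehyde, 1 C=O (running total 8).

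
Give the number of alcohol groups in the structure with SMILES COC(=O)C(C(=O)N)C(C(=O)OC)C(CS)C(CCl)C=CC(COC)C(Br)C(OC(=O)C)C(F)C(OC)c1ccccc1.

Working along the chain:
  CH3OOC: CH3O–C(=O)–: carbonyl C bonded to C and to –OCH3 → ester (not ketone + ether).
  CH(CONH2): pendant –CONH2: carbonyl C bonded to C and N → amide.
  CH(COOCH3): pendant –COOCH3: carbonyl C bonded to C and –OCH3 → ester.
  CH(CH2SH): pendant –CH2SH → thiol.
  CH(CH2Cl): pendant –CH2X: halogen on sp³ carbon → alkyl halide.
  CH=CH: C=C double bond → alkene.
  CH(CH2OCH3): pendant –CH2OCH3: C–O–C linkage → ether.
  CH(Br): halogen on an sp³ carbon → alkyl halide.
  CH(OCOCH3): pendant –OC(=O)CH3: an acyloxy group → ester.
  CH(F): halogen on an sp³ carbon → alkyl halide.
  CH(OCH3): pendant –OCH3: C–O–C with sp³ C, no adjacent C=O → ether.
  C6H5: –C6H5 phenyl ring → arene.
No segment is a alcohol: CH(CH2SH) is thiol, not alcohol; CH(CH2OCH3) is ether, not alcohol; CH(OCH3) is ether, not alcohol. → 0.

0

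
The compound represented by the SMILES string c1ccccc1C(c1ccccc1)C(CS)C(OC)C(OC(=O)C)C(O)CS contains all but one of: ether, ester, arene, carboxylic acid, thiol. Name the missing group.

carboxylic acid

arene: present (C6H5 — C6H5– phenyl ring → arene).
thiol: present (CH(CH2SH) — pendant –CH2SH → thiol).
ester: present (CH(OCOCH3) — pendant –OC(=O)CH3: an acyloxy group → ester).
ether: present (CH(OCH3) — pendant –OCH3: C–O–C with sp³ C, no adjacent C=O → ether).
carboxylic acid: absent. In CH(OCOCH3), the acyl oxygen is bonded to carbon (–O–C), not to H, so this is an ester.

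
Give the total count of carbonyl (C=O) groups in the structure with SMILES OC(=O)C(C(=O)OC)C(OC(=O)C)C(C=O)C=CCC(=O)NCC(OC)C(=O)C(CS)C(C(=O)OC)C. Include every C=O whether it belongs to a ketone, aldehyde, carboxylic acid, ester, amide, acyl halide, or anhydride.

7

HOOC: carboxylic acid, 1 C=O (running total 1).
CH(COOCH3): ester, 1 C=O (running total 2).
CH(OCOCH3): ester, 1 C=O (running total 3).
CH(CHO): aldehyde, 1 C=O (running total 4).
CH2CONHCH2: amide, 1 C=O (running total 5).
CO: ketone, 1 C=O (running total 6).
CH(COOCH3): ester, 1 C=O (running total 7).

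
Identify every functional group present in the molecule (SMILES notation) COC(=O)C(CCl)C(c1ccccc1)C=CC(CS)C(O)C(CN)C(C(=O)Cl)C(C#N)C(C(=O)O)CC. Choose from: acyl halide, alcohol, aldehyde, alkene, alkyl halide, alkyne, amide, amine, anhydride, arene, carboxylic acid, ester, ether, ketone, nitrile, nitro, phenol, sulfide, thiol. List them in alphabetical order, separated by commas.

Reading the structure from left to right:
  CH3OOC: CH3O–C(=O)–: carbonyl C bonded to C and to –OCH3 → ester (not ketone + ether).
  CH(CH2Cl): pendant –CH2X: halogen on sp³ carbon → alkyl halide.
  CH(C6H5): pendant –C6H5: benzene ring → arene.
  CH=CH: C=C double bond → alkene.
  CH(CH2SH): pendant –CH2SH → thiol.
  CH(OH): –OH on an sp³ carbon → alcohol (secondary).
  CH(CH2NH2): pendant –CH2NH2: N on sp³ C, no adjacent C=O → amine.
  CH(COCl): pendant –C(=O)X: carbonyl C bonded to C and halogen → acyl halide.
  CH(CN): pendant –C≡N: nitrile.
  CH(COOH): pendant –COOH: carbonyl C bonded to C and –OH → carboxylic acid.

acyl halide, alcohol, alkene, alkyl halide, amine, arene, carboxylic acid, ester, nitrile, thiol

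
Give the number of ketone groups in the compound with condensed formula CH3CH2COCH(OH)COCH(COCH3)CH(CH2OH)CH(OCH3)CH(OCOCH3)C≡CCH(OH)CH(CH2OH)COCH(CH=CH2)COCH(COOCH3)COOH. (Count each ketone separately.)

Taking each segment in turn:
  CO: –C(=O)– with carbon on both sides → ketone.
  CH(OH): –OH on an sp³ carbon → alcohol (secondary).
  CO: –C(=O)– with carbon on both sides → ketone.
  CH(COCH3): pendant –COCH3: carbonyl C bonded to two carbons → ketone.
  CH(CH2OH): pendant –CH2OH on an sp³ backbone C → alcohol.
  CH(OCH3): pendant –OCH3: C–O–C with sp³ C, no adjacent C=O → ether.
  CH(OCOCH3): pendant –OC(=O)CH3: an acyloxy group → ester.
  C≡C: C≡C triple bond → alkyne.
  CH(OH): –OH on an sp³ carbon → alcohol (secondary).
  CH(CH2OH): pendant –CH2OH on an sp³ backbone C → alcohol.
  CO: –C(=O)– with carbon on both sides → ketone.
  CH(CH=CH2): pendant –CH=CH2: C=C double bond → alkene.
  CO: –C(=O)– with carbon on both sides → ketone.
  CH(COOCH3): pendant –COOCH3: carbonyl C bonded to C and –OCH3 → ester.
  COOH: –COOH: carbonyl C bonded to –OH and C → carboxylic acid (the –OH is not a separate alcohol).
Ketone appears at: CO, CO, CH(COCH3), CO, CO → 5.

5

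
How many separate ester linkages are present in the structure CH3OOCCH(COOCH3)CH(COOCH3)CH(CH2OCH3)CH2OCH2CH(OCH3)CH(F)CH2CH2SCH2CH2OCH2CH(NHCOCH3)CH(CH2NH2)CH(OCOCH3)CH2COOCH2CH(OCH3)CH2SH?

5

Working along the chain:
  CH3OOC: CH3O–C(=O)–: carbonyl C bonded to C and to –OCH3 → ester (not ketone + ether).
  CH(COOCH3): pendant –COOCH3: carbonyl C bonded to C and –OCH3 → ester.
  CH(COOCH3): pendant –COOCH3: carbonyl C bonded to C and –OCH3 → ester.
  CH(CH2OCH3): pendant –CH2OCH3: C–O–C linkage → ether.
  CH2OCH2: C–O–C with sp³ carbons on both sides and no adjacent C=O → ether.
  CH(OCH3): pendant –OCH3: C–O–C with sp³ C, no adjacent C=O → ether.
  CH(F): halogen on an sp³ carbon → alkyl halide.
  CH2SCH2: C–S–C linkage → sulfide (thioether).
  CH2OCH2: C–O–C with sp³ carbons on both sides and no adjacent C=O → ether.
  CH(NHCOCH3): pendant –NHC(=O)CH3: N bonded to a carbonyl → amide (not amine).
  CH(CH2NH2): pendant –CH2NH2: N on sp³ C, no adjacent C=O → amine.
  CH(OCOCH3): pendant –OC(=O)CH3: an acyloxy group → ester.
  CH2COOCH2: –C(=O)–O–C with C on the carbonyl side → ester.
  CH(OCH3): pendant –OCH3: C–O–C with sp³ C, no adjacent C=O → ether.
  CH2SH: –SH on an sp³ carbon → thiol.
Ester appears at: CH3OOC, CH(COOCH3), CH(COOCH3), CH(OCOCH3), CH2COOCH2 → 5.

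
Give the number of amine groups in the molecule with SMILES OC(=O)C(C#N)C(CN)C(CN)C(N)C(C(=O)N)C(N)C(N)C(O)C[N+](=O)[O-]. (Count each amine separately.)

5

–COOH: carbonyl C bonded to –OH and C → carboxylic acid (the –OH is not a separate alcohol).
pendant –C≡N: nitrile.
pendant –CH2NH2: N on sp³ C, no adjacent C=O → amine.
pendant –CH2NH2: N on sp³ C, no adjacent C=O → amine.
–NH2 on an sp³ carbon with no adjacent C=O → amine.
pendant –CONH2: carbonyl C bonded to C and N → amide.
–NH2 on an sp³ carbon with no adjacent C=O → amine.
–NH2 on an sp³ carbon with no adjacent C=O → amine.
–OH on an sp³ carbon → alcohol (secondary).
–NO2 on carbon → nitro group.
Amine appears at: CH(CH2NH2), CH(CH2NH2), CH(NH2), CH(NH2), CH(NH2) → 5.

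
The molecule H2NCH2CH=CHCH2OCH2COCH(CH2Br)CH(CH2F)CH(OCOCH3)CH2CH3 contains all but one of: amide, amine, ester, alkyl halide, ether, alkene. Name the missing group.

alkene: present (CH=CH — C=C double bond → alkene).
ester: present (CH(OCOCH3) — pendant –OC(=O)CH3: an acyloxy group → ester).
amine: present (H2NCH2 — –NH2 on an sp³ carbon with no adjacent C=O → amine).
ether: present (CH2OCH2 — C–O–C with sp³ carbons on both sides and no adjacent C=O → ether).
alkyl halide: present (CH(CH2Br) — pendant –CH2X: halogen on sp³ carbon → alkyl halide).
amide: no segment matches this pattern.

amide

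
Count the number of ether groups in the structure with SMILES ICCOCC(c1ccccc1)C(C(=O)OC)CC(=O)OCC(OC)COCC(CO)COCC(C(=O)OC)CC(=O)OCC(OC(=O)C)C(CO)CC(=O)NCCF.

4

halogen on an sp³ carbon → alkyl halide.
C–O–C with sp³ carbons on both sides and no adjacent C=O → ether.
pendant –C6H5: benzene ring → arene.
pendant –COOCH3: carbonyl C bonded to C and –OCH3 → ester.
–C(=O)–O–C with C on the carbonyl side → ester.
pendant –OCH3: C–O–C with sp³ C, no adjacent C=O → ether.
C–O–C with sp³ carbons on both sides and no adjacent C=O → ether.
pendant –CH2OH on an sp³ backbone C → alcohol.
C–O–C with sp³ carbons on both sides and no adjacent C=O → ether.
pendant –COOCH3: carbonyl C bonded to C and –OCH3 → ester.
–C(=O)–O–C with C on the carbonyl side → ester.
pendant –OC(=O)CH3: an acyloxy group → ester.
pendant –CH2OH on an sp³ backbone C → alcohol.
–C(=O)–N– linkage → amide (the N is not an amine).
halogen on an sp³ carbon → alkyl halide.
Ether appears at: CH2OCH2, CH(OCH3), CH2OCH2, CH2OCH2 → 4.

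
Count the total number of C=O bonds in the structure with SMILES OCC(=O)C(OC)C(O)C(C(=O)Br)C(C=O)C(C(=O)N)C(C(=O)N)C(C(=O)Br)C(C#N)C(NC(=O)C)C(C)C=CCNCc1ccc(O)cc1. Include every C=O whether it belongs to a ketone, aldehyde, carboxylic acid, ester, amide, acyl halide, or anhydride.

CO: ketone, 1 C=O (running total 1).
CH(COBr): acyl halide, 1 C=O (running total 2).
CH(CHO): aldehyde, 1 C=O (running total 3).
CH(CONH2): amide, 1 C=O (running total 4).
CH(CONH2): amide, 1 C=O (running total 5).
CH(COBr): acyl halide, 1 C=O (running total 6).
CH(NHCOCH3): amide, 1 C=O (running total 7).

7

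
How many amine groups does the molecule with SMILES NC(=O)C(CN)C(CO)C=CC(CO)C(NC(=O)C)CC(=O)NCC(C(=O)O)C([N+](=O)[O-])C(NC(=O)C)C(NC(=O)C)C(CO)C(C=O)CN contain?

2

–C(=O)NH2: carbonyl C bonded to C and to N → amide (the N is not a separate amine).
pendant –CH2NH2: N on sp³ C, no adjacent C=O → amine.
pendant –CH2OH on an sp³ backbone C → alcohol.
C=C double bond → alkene.
pendant –CH2OH on an sp³ backbone C → alcohol.
pendant –NHC(=O)CH3: N bonded to a carbonyl → amide (not amine).
–C(=O)–N– linkage → amide (the N is not an amine).
pendant –COOH: carbonyl C bonded to C and –OH → carboxylic acid.
–NO2 on an sp³ carbon → nitro (the N=O is not a carbonyl).
pendant –NHC(=O)CH3: N bonded to a carbonyl → amide (not amine).
pendant –NHC(=O)CH3: N bonded to a carbonyl → amide (not amine).
pendant –CH2OH on an sp³ backbone C → alcohol.
pendant –CHO: carbonyl C bonded to C and H → aldehyde.
–NH2 on an sp³ carbon with no adjacent C=O → amine.
Amine appears at: CH(CH2NH2), CH2NH2 → 2.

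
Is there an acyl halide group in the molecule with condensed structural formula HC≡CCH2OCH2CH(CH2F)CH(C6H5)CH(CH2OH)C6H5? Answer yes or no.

no

C≡C triple bond → alkyne.
C–O–C with sp³ carbons on both sides and no adjacent C=O → ether.
pendant –CH2X: halogen on sp³ carbon → alkyl halide.
pendant –C6H5: benzene ring → arene.
pendant –CH2OH on an sp³ backbone C → alcohol.
–C6H5 phenyl ring → arene.
The groups actually present are: alcohol, alkyl halide, alkyne, arene, ether.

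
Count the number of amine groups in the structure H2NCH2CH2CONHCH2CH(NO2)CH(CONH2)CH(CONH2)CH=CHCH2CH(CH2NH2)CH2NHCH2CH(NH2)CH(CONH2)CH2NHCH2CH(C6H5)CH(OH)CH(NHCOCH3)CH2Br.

5

Working along the chain:
  H2NCH2: –NH2 on an sp³ carbon with no adjacent C=O → amine.
  CH2CONHCH2: –C(=O)–N– linkage → amide (the N is not an amine).
  CH(NO2): –NO2 on an sp³ carbon → nitro (the N=O is not a carbonyl).
  CH(CONH2): pendant –CONH2: carbonyl C bonded to C and N → amide.
  CH(CONH2): pendant –CONH2: carbonyl C bonded to C and N → amide.
  CH=CH: C=C double bond → alkene.
  CH(CH2NH2): pendant –CH2NH2: N on sp³ C, no adjacent C=O → amine.
  CH2NHCH2: C–N–C with sp³ carbons and no adjacent C=O → amine (secondary).
  CH(NH2): –NH2 on an sp³ carbon with no adjacent C=O → amine.
  CH(CONH2): pendant –CONH2: carbonyl C bonded to C and N → amide.
  CH2NHCH2: C–N–C with sp³ carbons and no adjacent C=O → amine (secondary).
  CH(C6H5): pendant –C6H5: benzene ring → arene.
  CH(OH): –OH on an sp³ carbon → alcohol (secondary).
  CH(NHCOCH3): pendant –NHC(=O)CH3: N bonded to a carbonyl → amide (not amine).
  CH2Br: halogen on an sp³ carbon → alkyl halide.
Amine appears at: H2NCH2, CH(CH2NH2), CH2NHCH2, CH(NH2), CH2NHCH2 → 5.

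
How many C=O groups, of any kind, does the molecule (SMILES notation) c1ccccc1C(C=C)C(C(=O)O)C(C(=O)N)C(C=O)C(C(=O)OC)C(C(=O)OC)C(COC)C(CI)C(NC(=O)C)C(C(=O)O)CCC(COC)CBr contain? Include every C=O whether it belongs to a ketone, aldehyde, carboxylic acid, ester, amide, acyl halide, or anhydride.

CH(COOH): carboxylic acid, 1 C=O (running total 1).
CH(CONH2): amide, 1 C=O (running total 2).
CH(CHO): aldehyde, 1 C=O (running total 3).
CH(COOCH3): ester, 1 C=O (running total 4).
CH(COOCH3): ester, 1 C=O (running total 5).
CH(NHCOCH3): amide, 1 C=O (running total 6).
CH(COOH): carboxylic acid, 1 C=O (running total 7).

7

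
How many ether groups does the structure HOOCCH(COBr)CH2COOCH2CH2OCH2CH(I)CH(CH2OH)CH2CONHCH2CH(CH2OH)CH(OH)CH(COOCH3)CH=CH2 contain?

Reading the structure from left to right:
  HOOC: –COOH: carbonyl C bonded to –OH and C → carboxylic acid (the –OH is not a separate alcohol).
  CH(COBr): pendant –C(=O)X: carbonyl C bonded to C and halogen → acyl halide.
  CH2COOCH2: –C(=O)–O–C with C on the carbonyl side → ester.
  CH2OCH2: C–O–C with sp³ carbons on both sides and no adjacent C=O → ether.
  CH(I): halogen on an sp³ carbon → alkyl halide.
  CH(CH2OH): pendant –CH2OH on an sp³ backbone C → alcohol.
  CH2CONHCH2: –C(=O)–N– linkage → amide (the N is not an amine).
  CH(CH2OH): pendant –CH2OH on an sp³ backbone C → alcohol.
  CH(OH): –OH on an sp³ carbon → alcohol (secondary).
  CH(COOCH3): pendant –COOCH3: carbonyl C bonded to C and –OCH3 → ester.
  CH=CH2: C=C double bond → alkene.
Ether appears at: CH2OCH2 → 1.

1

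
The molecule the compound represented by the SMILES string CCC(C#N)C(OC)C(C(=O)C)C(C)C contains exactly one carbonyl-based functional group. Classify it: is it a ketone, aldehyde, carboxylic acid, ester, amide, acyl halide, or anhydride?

ketone

The carbonyl is in the CH(COCH3) segment: pendant –COCH3: carbonyl C bonded to two carbons → ketone.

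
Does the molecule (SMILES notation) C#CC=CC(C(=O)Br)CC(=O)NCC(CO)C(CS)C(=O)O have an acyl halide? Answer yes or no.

yes

Working along the chain:
  HC≡C: C≡C triple bond → alkyne.
  CH=CH: C=C double bond → alkene.
  CH(COBr): pendant –C(=O)X: carbonyl C bonded to C and halogen → acyl halide.
  CH2CONHCH2: –C(=O)–N– linkage → amide (the N is not an amine).
  CH(CH2OH): pendant –CH2OH on an sp³ backbone C → alcohol.
  CH(CH2SH): pendant –CH2SH → thiol.
  COOH: –COOH: carbonyl C bonded to –OH and C → carboxylic acid (the –OH is not a separate alcohol).
The CH(COBr) segment supplies the acyl halide: pendant –C(=O)X: carbonyl C bonded to C and halogen → acyl halide.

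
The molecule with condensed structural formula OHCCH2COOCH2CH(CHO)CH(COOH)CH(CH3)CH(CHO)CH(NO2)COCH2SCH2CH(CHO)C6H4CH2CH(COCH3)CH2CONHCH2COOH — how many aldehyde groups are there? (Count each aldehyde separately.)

Reading the structure from left to right:
  OHC: terminal –CHO: carbonyl C bonded to H and C → aldehyde.
  CH2COOCH2: –C(=O)–O–C with C on the carbonyl side → ester.
  CH(CHO): pendant –CHO: carbonyl C bonded to C and H → aldehyde.
  CH(COOH): pendant –COOH: carbonyl C bonded to C and –OH → carboxylic acid.
  CH(CHO): pendant –CHO: carbonyl C bonded to C and H → aldehyde.
  CH(NO2): –NO2 on an sp³ carbon → nitro (the N=O is not a carbonyl).
  CO: –C(=O)– with carbon on both sides → ketone.
  CH2SCH2: C–S–C linkage → sulfide (thioether).
  CH(CHO): pendant –CHO: carbonyl C bonded to C and H → aldehyde.
  C6H4: para-disubstituted benzene ring → arene.
  CH(COCH3): pendant –COCH3: carbonyl C bonded to two carbons → ketone.
  CH2CONHCH2: –C(=O)–N– linkage → amide (the N is not an amine).
  COOH: –COOH: carbonyl C bonded to –OH and C → carboxylic acid (the –OH is not a separate alcohol).
Aldehyde appears at: OHC, CH(CHO), CH(CHO), CH(CHO) → 4.

4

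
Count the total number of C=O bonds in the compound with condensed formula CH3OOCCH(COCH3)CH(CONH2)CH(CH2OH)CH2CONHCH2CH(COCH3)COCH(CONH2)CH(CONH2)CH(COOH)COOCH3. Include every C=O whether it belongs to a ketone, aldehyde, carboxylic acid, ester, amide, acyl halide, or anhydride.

CH3OOC: ester, 1 C=O (running total 1).
CH(COCH3): ketone, 1 C=O (running total 2).
CH(CONH2): amide, 1 C=O (running total 3).
CH2CONHCH2: amide, 1 C=O (running total 4).
CH(COCH3): ketone, 1 C=O (running total 5).
CO: ketone, 1 C=O (running total 6).
CH(CONH2): amide, 1 C=O (running total 7).
CH(CONH2): amide, 1 C=O (running total 8).
CH(COOH): carboxylic acid, 1 C=O (running total 9).
COOCH3: ester, 1 C=O (running total 10).

10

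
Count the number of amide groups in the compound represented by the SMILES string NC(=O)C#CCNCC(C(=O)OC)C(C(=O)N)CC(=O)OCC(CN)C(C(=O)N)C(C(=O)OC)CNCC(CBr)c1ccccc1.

3

Working along the chain:
  H2NCO: –C(=O)NH2: carbonyl C bonded to C and to N → amide (the N is not a separate amine).
  C≡C: C≡C triple bond → alkyne.
  CH2NHCH2: C–N–C with sp³ carbons and no adjacent C=O → amine (secondary).
  CH(COOCH3): pendant –COOCH3: carbonyl C bonded to C and –OCH3 → ester.
  CH(CONH2): pendant –CONH2: carbonyl C bonded to C and N → amide.
  CH2COOCH2: –C(=O)–O–C with C on the carbonyl side → ester.
  CH(CH2NH2): pendant –CH2NH2: N on sp³ C, no adjacent C=O → amine.
  CH(CONH2): pendant –CONH2: carbonyl C bonded to C and N → amide.
  CH(COOCH3): pendant –COOCH3: carbonyl C bonded to C and –OCH3 → ester.
  CH2NHCH2: C–N–C with sp³ carbons and no adjacent C=O → amine (secondary).
  CH(CH2Br): pendant –CH2X: halogen on sp³ carbon → alkyl halide.
  C6H5: –C6H5 phenyl ring → arene.
Amide appears at: H2NCO, CH(CONH2), CH(CONH2) → 3.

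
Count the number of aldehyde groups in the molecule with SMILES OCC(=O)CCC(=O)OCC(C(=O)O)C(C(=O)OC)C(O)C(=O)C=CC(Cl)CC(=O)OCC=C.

0

HO– on an sp³ carbon → alcohol.
–C(=O)– with carbon on both sides → ketone.
–C(=O)–O–C with C on the carbonyl side → ester.
pendant –COOH: carbonyl C bonded to C and –OH → carboxylic acid.
pendant –COOCH3: carbonyl C bonded to C and –OCH3 → ester.
–OH on an sp³ carbon → alcohol (secondary).
–C(=O)– with carbon on both sides → ketone.
C=C double bond → alkene.
halogen on an sp³ carbon → alkyl halide.
–C(=O)–O–C with C on the carbonyl side → ester.
C=C double bond → alkene.
No segment is a aldehyde: CO is ketone, not aldehyde; CH2COOCH2 is ester, not aldehyde; CH(COOH) is carboxylic acid, not aldehyde. → 0.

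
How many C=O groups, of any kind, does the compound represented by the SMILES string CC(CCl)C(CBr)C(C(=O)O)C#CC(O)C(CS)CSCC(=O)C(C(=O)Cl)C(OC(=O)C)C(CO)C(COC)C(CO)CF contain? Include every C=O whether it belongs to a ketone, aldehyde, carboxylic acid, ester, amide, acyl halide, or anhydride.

4

CH(COOH): carboxylic acid, 1 C=O (running total 1).
CO: ketone, 1 C=O (running total 2).
CH(COCl): acyl halide, 1 C=O (running total 3).
CH(OCOCH3): ester, 1 C=O (running total 4).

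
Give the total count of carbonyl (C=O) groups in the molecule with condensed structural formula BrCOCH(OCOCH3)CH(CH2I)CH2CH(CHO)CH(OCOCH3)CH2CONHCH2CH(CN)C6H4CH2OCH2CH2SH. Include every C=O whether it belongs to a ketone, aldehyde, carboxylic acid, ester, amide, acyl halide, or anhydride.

5

BrCO: acyl halide, 1 C=O (running total 1).
CH(OCOCH3): ester, 1 C=O (running total 2).
CH(CHO): aldehyde, 1 C=O (running total 3).
CH(OCOCH3): ester, 1 C=O (running total 4).
CH2CONHCH2: amide, 1 C=O (running total 5).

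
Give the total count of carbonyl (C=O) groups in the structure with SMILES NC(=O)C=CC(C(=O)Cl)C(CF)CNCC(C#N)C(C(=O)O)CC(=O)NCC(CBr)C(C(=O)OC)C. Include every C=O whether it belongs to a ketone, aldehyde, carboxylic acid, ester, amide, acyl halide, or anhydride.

H2NCO: amide, 1 C=O (running total 1).
CH(COCl): acyl halide, 1 C=O (running total 2).
CH(COOH): carboxylic acid, 1 C=O (running total 3).
CH2CONHCH2: amide, 1 C=O (running total 4).
CH(COOCH3): ester, 1 C=O (running total 5).

5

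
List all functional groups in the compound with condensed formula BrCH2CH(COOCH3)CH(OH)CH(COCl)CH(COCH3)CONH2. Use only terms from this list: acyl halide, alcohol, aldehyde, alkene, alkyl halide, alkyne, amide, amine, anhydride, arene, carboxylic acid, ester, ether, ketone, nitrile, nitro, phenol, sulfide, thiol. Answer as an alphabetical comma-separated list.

acyl halide, alcohol, alkyl halide, amide, ester, ketone

Taking each segment in turn:
  BrCH2: halogen on an sp³ carbon → alkyl halide.
  CH(COOCH3): pendant –COOCH3: carbonyl C bonded to C and –OCH3 → ester.
  CH(OH): –OH on an sp³ carbon → alcohol (secondary).
  CH(COCl): pendant –C(=O)X: carbonyl C bonded to C and halogen → acyl halide.
  CH(COCH3): pendant –COCH3: carbonyl C bonded to two carbons → ketone.
  CONH2: –C(=O)NH2: carbonyl C bonded to C and to N → amide (the N is not a separate amine).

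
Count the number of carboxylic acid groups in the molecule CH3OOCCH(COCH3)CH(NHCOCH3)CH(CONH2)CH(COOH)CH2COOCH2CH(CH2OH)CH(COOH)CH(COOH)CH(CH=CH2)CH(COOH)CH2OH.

4

Working along the chain:
  CH3OOC: CH3O–C(=O)–: carbonyl C bonded to C and to –OCH3 → ester (not ketone + ether).
  CH(COCH3): pendant –COCH3: carbonyl C bonded to two carbons → ketone.
  CH(NHCOCH3): pendant –NHC(=O)CH3: N bonded to a carbonyl → amide (not amine).
  CH(CONH2): pendant –CONH2: carbonyl C bonded to C and N → amide.
  CH(COOH): pendant –COOH: carbonyl C bonded to C and –OH → carboxylic acid.
  CH2COOCH2: –C(=O)–O–C with C on the carbonyl side → ester.
  CH(CH2OH): pendant –CH2OH on an sp³ backbone C → alcohol.
  CH(COOH): pendant –COOH: carbonyl C bonded to C and –OH → carboxylic acid.
  CH(COOH): pendant –COOH: carbonyl C bonded to C and –OH → carboxylic acid.
  CH(CH=CH2): pendant –CH=CH2: C=C double bond → alkene.
  CH(COOH): pendant –COOH: carbonyl C bonded to C and –OH → carboxylic acid.
  CH2OH: –OH on an sp³ carbon → alcohol.
Carboxylic acid appears at: CH(COOH), CH(COOH), CH(COOH), CH(COOH) → 4.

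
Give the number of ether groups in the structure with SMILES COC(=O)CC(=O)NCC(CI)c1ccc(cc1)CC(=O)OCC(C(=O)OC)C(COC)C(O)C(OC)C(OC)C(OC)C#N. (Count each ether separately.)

Reading the structure from left to right:
  CH3OOC: CH3O–C(=O)–: carbonyl C bonded to C and to –OCH3 → ester (not ketone + ether).
  CH2CONHCH2: –C(=O)–N– linkage → amide (the N is not an amine).
  CH(CH2I): pendant –CH2X: halogen on sp³ carbon → alkyl halide.
  C6H4: para-disubstituted benzene ring → arene.
  CH2COOCH2: –C(=O)–O–C with C on the carbonyl side → ester.
  CH(COOCH3): pendant –COOCH3: carbonyl C bonded to C and –OCH3 → ester.
  CH(CH2OCH3): pendant –CH2OCH3: C–O–C linkage → ether.
  CH(OH): –OH on an sp³ carbon → alcohol (secondary).
  CH(OCH3): pendant –OCH3: C–O–C with sp³ C, no adjacent C=O → ether.
  CH(OCH3): pendant –OCH3: C–O–C with sp³ C, no adjacent C=O → ether.
  CH(OCH3): pendant –OCH3: C–O–C with sp³ C, no adjacent C=O → ether.
  CN: –C≡N: carbon triple-bonded to nitrogen → nitrile.
Ether appears at: CH(CH2OCH3), CH(OCH3), CH(OCH3), CH(OCH3) → 4.

4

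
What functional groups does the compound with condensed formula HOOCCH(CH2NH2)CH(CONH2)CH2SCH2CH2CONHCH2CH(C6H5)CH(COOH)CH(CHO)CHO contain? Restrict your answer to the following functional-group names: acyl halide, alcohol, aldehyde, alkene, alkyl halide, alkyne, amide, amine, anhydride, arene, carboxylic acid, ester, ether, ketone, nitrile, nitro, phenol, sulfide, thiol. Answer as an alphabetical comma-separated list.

Taking each segment in turn:
  HOOC: –COOH: carbonyl C bonded to –OH and C → carboxylic acid (the –OH is not a separate alcohol).
  CH(CH2NH2): pendant –CH2NH2: N on sp³ C, no adjacent C=O → amine.
  CH(CONH2): pendant –CONH2: carbonyl C bonded to C and N → amide.
  CH2SCH2: C–S–C linkage → sulfide (thioether).
  CH2CONHCH2: –C(=O)–N– linkage → amide (the N is not an amine).
  CH(C6H5): pendant –C6H5: benzene ring → arene.
  CH(COOH): pendant –COOH: carbonyl C bonded to C and –OH → carboxylic acid.
  CH(CHO): pendant –CHO: carbonyl C bonded to C and H → aldehyde.
  CHO: terminal –CHO: carbonyl C bonded to H and C → aldehyde.

aldehyde, amide, amine, arene, carboxylic acid, sulfide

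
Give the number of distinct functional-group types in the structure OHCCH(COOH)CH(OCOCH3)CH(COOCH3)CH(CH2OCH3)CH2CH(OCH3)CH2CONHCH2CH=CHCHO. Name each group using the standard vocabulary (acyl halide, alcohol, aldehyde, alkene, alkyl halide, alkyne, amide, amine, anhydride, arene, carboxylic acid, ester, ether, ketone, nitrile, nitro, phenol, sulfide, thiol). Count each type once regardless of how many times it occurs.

6

Working along the chain:
  OHC: terminal –CHO: carbonyl C bonded to H and C → aldehyde.
  CH(COOH): pendant –COOH: carbonyl C bonded to C and –OH → carboxylic acid.
  CH(OCOCH3): pendant –OC(=O)CH3: an acyloxy group → ester.
  CH(COOCH3): pendant –COOCH3: carbonyl C bonded to C and –OCH3 → ester.
  CH(CH2OCH3): pendant –CH2OCH3: C–O–C linkage → ether.
  CH(OCH3): pendant –OCH3: C–O–C with sp³ C, no adjacent C=O → ether.
  CH2CONHCH2: –C(=O)–N– linkage → amide (the N is not an amine).
  CH=CH: C=C double bond → alkene.
  CHO: terminal –CHO: carbonyl C bonded to H and C → aldehyde.
Distinct types present: aldehyde, alkene, amide, carboxylic acid, ester, ether.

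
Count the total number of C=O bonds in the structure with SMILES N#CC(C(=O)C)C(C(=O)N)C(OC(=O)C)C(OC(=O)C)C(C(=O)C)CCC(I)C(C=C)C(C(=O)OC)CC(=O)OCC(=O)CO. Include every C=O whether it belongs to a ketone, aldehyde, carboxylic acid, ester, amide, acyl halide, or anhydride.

CH(COCH3): ketone, 1 C=O (running total 1).
CH(CONH2): amide, 1 C=O (running total 2).
CH(OCOCH3): ester, 1 C=O (running total 3).
CH(OCOCH3): ester, 1 C=O (running total 4).
CH(COCH3): ketone, 1 C=O (running total 5).
CH(COOCH3): ester, 1 C=O (running total 6).
CH2COOCH2: ester, 1 C=O (running total 7).
CO: ketone, 1 C=O (running total 8).

8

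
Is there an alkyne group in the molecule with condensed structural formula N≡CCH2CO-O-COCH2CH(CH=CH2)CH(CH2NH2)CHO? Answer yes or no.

Taking each segment in turn:
  N≡C: N≡C–: carbon triple-bonded to nitrogen → nitrile.
  CH2CO-O-COCH2: two acyl groups sharing one oxygen, –C(=O)–O–C(=O)– → anhydride.
  CH(CH=CH2): pendant –CH=CH2: C=C double bond → alkene.
  CH(CH2NH2): pendant –CH2NH2: N on sp³ C, no adjacent C=O → amine.
  CHO: terminal –CHO: carbonyl C bonded to H and C → aldehyde.
In N≡C, the triple bond is C≡N, not C≡C, so it is a nitrile.
The groups actually present are: aldehyde, alkene, amine, anhydride, nitrile.

no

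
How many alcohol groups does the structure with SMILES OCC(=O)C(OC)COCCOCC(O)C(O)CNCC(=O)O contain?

3

Working along the chain:
  HOCH2: HO– on an sp³ carbon → alcohol.
  CO: –C(=O)– with carbon on both sides → ketone.
  CH(OCH3): pendant –OCH3: C–O–C with sp³ C, no adjacent C=O → ether.
  CH2OCH2: C–O–C with sp³ carbons on both sides and no adjacent C=O → ether.
  CH2OCH2: C–O–C with sp³ carbons on both sides and no adjacent C=O → ether.
  CH(OH): –OH on an sp³ carbon → alcohol (secondary).
  CH(OH): –OH on an sp³ carbon → alcohol (secondary).
  CH2NHCH2: C–N–C with sp³ carbons and no adjacent C=O → amine (secondary).
  COOH: –COOH: carbonyl C bonded to –OH and C → carboxylic acid (the –OH is not a separate alcohol).
Alcohol appears at: HOCH2, CH(OH), CH(OH) → 3.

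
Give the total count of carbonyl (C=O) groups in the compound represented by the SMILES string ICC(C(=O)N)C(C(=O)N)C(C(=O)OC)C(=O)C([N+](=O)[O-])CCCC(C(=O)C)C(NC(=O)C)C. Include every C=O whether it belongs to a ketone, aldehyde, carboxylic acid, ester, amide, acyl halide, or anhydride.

CH(CONH2): amide, 1 C=O (running total 1).
CH(CONH2): amide, 1 C=O (running total 2).
CH(COOCH3): ester, 1 C=O (running total 3).
CO: ketone, 1 C=O (running total 4).
CH(COCH3): ketone, 1 C=O (running total 5).
CH(NHCOCH3): amide, 1 C=O (running total 6).

6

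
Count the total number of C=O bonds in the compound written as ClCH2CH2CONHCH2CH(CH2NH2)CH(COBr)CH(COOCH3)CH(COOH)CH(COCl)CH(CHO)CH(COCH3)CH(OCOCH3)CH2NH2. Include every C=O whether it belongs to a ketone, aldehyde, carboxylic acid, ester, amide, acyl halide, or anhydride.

8

CH2CONHCH2: amide, 1 C=O (running total 1).
CH(COBr): acyl halide, 1 C=O (running total 2).
CH(COOCH3): ester, 1 C=O (running total 3).
CH(COOH): carboxylic acid, 1 C=O (running total 4).
CH(COCl): acyl halide, 1 C=O (running total 5).
CH(CHO): aldehyde, 1 C=O (running total 6).
CH(COCH3): ketone, 1 C=O (running total 7).
CH(OCOCH3): ester, 1 C=O (running total 8).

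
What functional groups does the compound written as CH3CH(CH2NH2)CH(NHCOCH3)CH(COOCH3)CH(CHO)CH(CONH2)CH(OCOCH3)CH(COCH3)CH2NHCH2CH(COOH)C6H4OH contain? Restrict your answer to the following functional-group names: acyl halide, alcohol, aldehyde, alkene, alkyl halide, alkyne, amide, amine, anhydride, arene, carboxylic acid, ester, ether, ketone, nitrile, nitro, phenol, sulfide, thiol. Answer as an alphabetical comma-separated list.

pendant –CH2NH2: N on sp³ C, no adjacent C=O → amine.
pendant –NHC(=O)CH3: N bonded to a carbonyl → amide (not amine).
pendant –COOCH3: carbonyl C bonded to C and –OCH3 → ester.
pendant –CHO: carbonyl C bonded to C and H → aldehyde.
pendant –CONH2: carbonyl C bonded to C and N → amide.
pendant –OC(=O)CH3: an acyloxy group → ester.
pendant –COCH3: carbonyl C bonded to two carbons → ketone.
C–N–C with sp³ carbons and no adjacent C=O → amine (secondary).
pendant –COOH: carbonyl C bonded to C and –OH → carboxylic acid.
–OH attached directly to an aromatic ring → phenol (not alcohol); the ring itself is an arene.

aldehyde, amide, amine, arene, carboxylic acid, ester, ketone, phenol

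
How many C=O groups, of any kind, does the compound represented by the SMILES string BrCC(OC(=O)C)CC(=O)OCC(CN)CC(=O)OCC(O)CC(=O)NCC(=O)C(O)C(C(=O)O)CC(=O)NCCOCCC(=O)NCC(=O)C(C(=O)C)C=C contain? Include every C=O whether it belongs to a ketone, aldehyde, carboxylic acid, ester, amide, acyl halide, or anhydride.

CH(OCOCH3): ester, 1 C=O (running total 1).
CH2COOCH2: ester, 1 C=O (running total 2).
CH2COOCH2: ester, 1 C=O (running total 3).
CH2CONHCH2: amide, 1 C=O (running total 4).
CO: ketone, 1 C=O (running total 5).
CH(COOH): carboxylic acid, 1 C=O (running total 6).
CH2CONHCH2: amide, 1 C=O (running total 7).
CH2CONHCH2: amide, 1 C=O (running total 8).
CO: ketone, 1 C=O (running total 9).
CH(COCH3): ketone, 1 C=O (running total 10).

10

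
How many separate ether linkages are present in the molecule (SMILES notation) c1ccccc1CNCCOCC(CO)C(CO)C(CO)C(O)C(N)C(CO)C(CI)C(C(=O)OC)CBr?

C6H5– phenyl ring → arene.
C–N–C with sp³ carbons and no adjacent C=O → amine (secondary).
C–O–C with sp³ carbons on both sides and no adjacent C=O → ether.
pendant –CH2OH on an sp³ backbone C → alcohol.
pendant –CH2OH on an sp³ backbone C → alcohol.
pendant –CH2OH on an sp³ backbone C → alcohol.
–OH on an sp³ carbon → alcohol (secondary).
–NH2 on an sp³ carbon with no adjacent C=O → amine.
pendant –CH2OH on an sp³ backbone C → alcohol.
pendant –CH2X: halogen on sp³ carbon → alkyl halide.
pendant –COOCH3: carbonyl C bonded to C and –OCH3 → ester.
halogen on an sp³ carbon → alkyl halide.
Ether appears at: CH2OCH2 → 1.

1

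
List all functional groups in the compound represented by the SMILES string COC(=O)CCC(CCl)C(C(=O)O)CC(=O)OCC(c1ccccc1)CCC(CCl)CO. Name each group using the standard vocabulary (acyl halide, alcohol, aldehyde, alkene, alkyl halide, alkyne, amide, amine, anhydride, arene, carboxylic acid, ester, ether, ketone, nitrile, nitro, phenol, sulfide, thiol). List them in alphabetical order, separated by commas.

alcohol, alkyl halide, arene, carboxylic acid, ester

CH3O–C(=O)–: carbonyl C bonded to C and to –OCH3 → ester (not ketone + ether).
pendant –CH2X: halogen on sp³ carbon → alkyl halide.
pendant –COOH: carbonyl C bonded to C and –OH → carboxylic acid.
–C(=O)–O–C with C on the carbonyl side → ester.
pendant –C6H5: benzene ring → arene.
pendant –CH2X: halogen on sp³ carbon → alkyl halide.
–OH on an sp³ carbon → alcohol.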